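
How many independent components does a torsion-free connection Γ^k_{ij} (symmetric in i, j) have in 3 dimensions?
Γ^k_{ij} has n choices for the upper index and n(n+1)/2 independent symmetric lower index pairs.
Total = 3 × 3×4/2 = 3 × 6 = 18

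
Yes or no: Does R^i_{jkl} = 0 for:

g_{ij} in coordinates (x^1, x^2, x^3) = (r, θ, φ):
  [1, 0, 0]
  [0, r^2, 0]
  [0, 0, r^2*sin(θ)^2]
Non-zero Christoffel symbols:
Γ^r_{θ θ} = -r
Γ^r_{φ φ} = -r*sin(θ)^2
Γ^θ_{r θ} = 1/r
Γ^θ_{φ φ} = -sin(2*θ)/2
Γ^φ_{r φ} = 1/r
Γ^φ_{θ φ} = 1/tan(θ)
Ricci tensor: R_{rr} = 0, R_{rθ} = 0, R_{rφ} = 0, R_{θθ} = 0, R_{θφ} = 0, R_{φφ} = 0
All R_{ij} vanish; in 3 dimensions the Riemann tensor is fully determined by the Ricci tensor, so R^i_{jkl} = 0: the metric is flat (curvilinear coordinates on flat space).
Yes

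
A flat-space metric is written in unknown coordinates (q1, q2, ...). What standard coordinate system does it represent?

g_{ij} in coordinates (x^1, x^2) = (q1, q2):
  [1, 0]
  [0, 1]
All components are constant and the metric is the identity, i.e. orthonormal rectilinear coordinates.
Cartesian (2D) coordinates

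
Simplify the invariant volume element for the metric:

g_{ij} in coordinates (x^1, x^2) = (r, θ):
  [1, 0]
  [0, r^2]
det(g) = r^2
√|det(g)| = r
Volume element: dV = r dr dθ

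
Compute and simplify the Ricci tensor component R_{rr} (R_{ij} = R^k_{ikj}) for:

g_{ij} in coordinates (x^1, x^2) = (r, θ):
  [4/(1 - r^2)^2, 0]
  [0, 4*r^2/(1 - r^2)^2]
Non-zero Christoffel symbols (Γ^k_{ij} = Γ^k_{ji}):
Γ^r_{r r} = 2*r/(1 - r^2)
Γ^r_{θ θ} = (r^3 + r)/(r^2 - 1)
Γ^θ_{r θ} = (-r^2 - 1)/(r^3 - r)
R^r_{r r r} = 0 (a repeated index in an antisymmetric pair)
R^θ_{r θ r} = ∂_θ Γ^θ_{r r} - ∂_r Γ^θ_{r θ} + Γ^θ_{θ m} Γ^m_{r r} - Γ^θ_{r m} Γ^m_{r θ}
  = (0) - ((r^4 + 4*r^2 - 1)/(r^3 - r)^2) + (2*(r^2 + 1)/(r^2 - 1)^2) - ((r^2 + 1)^2/(r^3 - r)^2) = -4/(r^2 - 1)^2
R_{rr} = R^r_{r r r} + R^θ_{r θ r} = (0) + (-4/(r^2 - 1)^2) = -4/(r^2 - 1)^2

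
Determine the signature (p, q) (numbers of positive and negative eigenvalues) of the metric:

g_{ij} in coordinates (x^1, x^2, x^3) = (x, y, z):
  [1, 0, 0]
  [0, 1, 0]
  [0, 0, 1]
The metric is diagonal, so its eigenvalues are the diagonal entries: 1, 1, 1 (at a generic point, where coordinate-dependent entries are positive).
3 positive, 0 negative.
(3, 0) - Riemannian (positive definite)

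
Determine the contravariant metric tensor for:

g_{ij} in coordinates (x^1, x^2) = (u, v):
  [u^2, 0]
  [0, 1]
The metric is diagonal, so g^{ij} is diagonal with entries 1/g_{ii}: diag(1/(u^2), 1).
g^{ij}:
  [1/u^2, 0]
  [0, 1]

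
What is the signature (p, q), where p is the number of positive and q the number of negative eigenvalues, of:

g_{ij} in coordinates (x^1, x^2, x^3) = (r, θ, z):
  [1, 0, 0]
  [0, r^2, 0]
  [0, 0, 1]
The metric is diagonal, so its eigenvalues are the diagonal entries: 1, r^2, 1 (at a generic point, where coordinate-dependent entries are positive).
3 positive, 0 negative.
(3, 0) - Riemannian (positive definite)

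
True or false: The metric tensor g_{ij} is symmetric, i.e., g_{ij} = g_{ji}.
By definition the metric is a symmetric bilinear form, g_{ij} = g_{ji}.
True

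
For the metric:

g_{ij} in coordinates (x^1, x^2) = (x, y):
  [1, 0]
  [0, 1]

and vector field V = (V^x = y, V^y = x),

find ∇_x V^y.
All Christoffel symbols are zero.
∇_x V^y = ∂_x V^y + Γ^y_{x j} V^j
  = (1) + (0)(y) + (0)(x)
  = 1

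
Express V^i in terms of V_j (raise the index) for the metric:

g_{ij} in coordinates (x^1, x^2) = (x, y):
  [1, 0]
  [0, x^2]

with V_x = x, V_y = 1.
Inverse metric (diagonal): g^{xx} = 1, g^{yy} = 1/x^2
V^i = g^{ij} V_j:
V^x = (1)(x) + (0)(1) = x
V^y = (0)(x) + (1/x^2)(1) = 1/x^2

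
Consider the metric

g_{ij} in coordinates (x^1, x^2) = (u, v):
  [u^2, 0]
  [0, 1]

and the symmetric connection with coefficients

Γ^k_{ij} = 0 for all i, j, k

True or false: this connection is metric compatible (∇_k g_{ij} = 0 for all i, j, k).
Using ∇_k g_{ij} = ∂_k g_{ij} - Γ^m_{ki} g_{mj} - Γ^m_{kj} g_{im}:
∇_u g_{uu} = (2*u) - (0) - (0) = 2*u ≠ 0
So the connection is not metric compatible (it is not the Levi-Civita connection).
False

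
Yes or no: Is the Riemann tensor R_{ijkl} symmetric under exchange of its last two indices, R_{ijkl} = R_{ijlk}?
It is antisymmetric in the last pair: R_{ijkl} = -R_{ijlk}.
No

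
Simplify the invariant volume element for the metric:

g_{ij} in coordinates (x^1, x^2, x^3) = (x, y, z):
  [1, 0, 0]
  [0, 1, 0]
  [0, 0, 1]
det(g) = 1
√|det(g)| = 1
Volume element: dV = 1 dx dy dz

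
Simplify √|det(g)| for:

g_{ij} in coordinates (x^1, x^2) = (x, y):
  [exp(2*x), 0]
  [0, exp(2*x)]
det(g) = exp(4*x)
√|det(g)| = exp(2*x)
Volume element: dV = exp(2*x) dx dy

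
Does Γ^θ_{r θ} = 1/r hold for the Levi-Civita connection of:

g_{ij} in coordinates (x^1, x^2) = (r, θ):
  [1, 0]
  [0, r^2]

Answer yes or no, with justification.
Γ^θ_{r θ} = (1/2) g^{θθ} (∂_r g_{θθ} + ∂_θ g_{θr} - ∂_θ g_{rθ}) = (1/2)(1/r^2)((2*r) + (0) - (0)) = 1/r
This equals the proposed value 1/r.
Yes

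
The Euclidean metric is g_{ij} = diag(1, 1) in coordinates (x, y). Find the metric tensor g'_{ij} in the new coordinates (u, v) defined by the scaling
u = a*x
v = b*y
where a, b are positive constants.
Invert the transformation: x = u/a, y = v/b
g'_{ij} = (∂x^k/∂x'^i)(∂x^l/∂x'^j) g_{kl}; with g_{kl} = δ_{kl} this is Σ_k (∂x^k/∂x'^i)(∂x^k/∂x'^j).
Jacobian: ∂x/∂u = 1/a, ∂x/∂v = 0, ∂y/∂u = 0, ∂y/∂v = 1/b
g'_{uu} = (1/a)(1/a) + (0)(0) = 1/a^2
g'_{uv} = (1/a)(0) + (0)(1/b) = 0
g'_{vv} = (0)(0) + (1/b)(1/b) = 1/b^2
g'_{ij} = diag(1/a^2, 1/b^2)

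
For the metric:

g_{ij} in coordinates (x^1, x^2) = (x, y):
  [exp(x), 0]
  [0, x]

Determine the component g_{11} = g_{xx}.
With x^1 = x, x^2 = y, g_{11} = g_{xx} is the row-1, column-1 entry of the matrix.
g_{11} = exp(x)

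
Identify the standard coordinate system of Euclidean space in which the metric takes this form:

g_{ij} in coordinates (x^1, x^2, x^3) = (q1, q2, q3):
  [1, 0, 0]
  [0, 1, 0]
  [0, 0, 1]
All components are constant and the metric is the identity, i.e. orthonormal rectilinear coordinates.
Cartesian (3D) coordinates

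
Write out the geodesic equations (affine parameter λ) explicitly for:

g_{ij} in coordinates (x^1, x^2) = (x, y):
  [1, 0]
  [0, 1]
Geodesic equation: d^2x^k/dλ^2 + Γ^k_{ij} (dx^i/dλ)(dx^j/dλ) = 0.
All Christoffel symbols vanish, so the geodesics are straight lines:
d^2x/dλ^2 = 0
d^2y/dλ^2 = 0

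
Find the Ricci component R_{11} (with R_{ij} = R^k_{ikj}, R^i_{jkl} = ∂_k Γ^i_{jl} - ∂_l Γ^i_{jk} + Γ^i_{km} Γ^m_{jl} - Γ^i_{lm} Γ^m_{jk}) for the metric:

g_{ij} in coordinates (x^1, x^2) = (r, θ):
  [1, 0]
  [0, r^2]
Non-zero Christoffel symbols (Γ^k_{ij} = Γ^k_{ji}):
Γ^r_{θ θ} = -r
Γ^θ_{r θ} = 1/r
R^r_{r r r} = 0 (a repeated index in an antisymmetric pair)
R^θ_{r θ r} = ∂_θ Γ^θ_{r r} - ∂_r Γ^θ_{r θ} + Γ^θ_{θ m} Γ^m_{r r} - Γ^θ_{r m} Γ^m_{r θ}
  = (0) - (-1/r^2) + (0) - (1/r^2) = 0
R_{rr} = R^r_{r r r} + R^θ_{r θ r} = (0) + (0) = 0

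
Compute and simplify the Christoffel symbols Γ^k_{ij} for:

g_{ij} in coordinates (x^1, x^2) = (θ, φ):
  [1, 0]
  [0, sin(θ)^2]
Using Γ^k_{ij} = (1/2) g^{km} (∂_i g_{mj} + ∂_j g_{mi} - ∂_m g_{ij}); the metric is diagonal, so only the m = k term contributes.
Non-zero symbols (using the symmetry Γ^k_{ij} = Γ^k_{ji}):
Γ^θ_{φ φ} = (1/2) g^{θθ} (∂_φ g_{θφ} + ∂_φ g_{θφ} - ∂_θ g_{φφ}) = (1/2)(1)((0) + (0) - (sin(2*θ))) = -sin(2*θ)/2
Γ^φ_{θ φ} = (1/2) g^{φφ} (∂_θ g_{φφ} + ∂_φ g_{φθ} - ∂_φ g_{θφ}) = (1/2)(1/sin(θ)^2)((sin(2*θ)) + (0) - (0)) = 1/tan(θ)
All other Christoffel symbols are zero.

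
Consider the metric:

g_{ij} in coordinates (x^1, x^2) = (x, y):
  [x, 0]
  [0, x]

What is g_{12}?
With x^1 = x, x^2 = y, g_{12} = g_{xy} is the row-1, column-2 entry of the matrix.
g_{12} = 0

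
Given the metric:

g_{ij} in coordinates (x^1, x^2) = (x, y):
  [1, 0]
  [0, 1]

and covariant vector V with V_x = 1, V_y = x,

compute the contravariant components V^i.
Inverse metric (diagonal): g^{xx} = 1, g^{yy} = 1
V^i = g^{ij} V_j:
V^x = (1)(1) + (0)(x) = 1
V^y = (0)(1) + (1)(x) = x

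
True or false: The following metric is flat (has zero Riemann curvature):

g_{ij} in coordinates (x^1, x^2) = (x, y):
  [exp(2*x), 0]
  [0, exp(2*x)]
Non-zero Christoffel symbols:
Γ^x_{x x} = 1
Γ^x_{y y} = -1
Γ^y_{x y} = 1
Ricci tensor: R_{xx} = 0, R_{xy} = 0, R_{yy} = 0
All R_{ij} vanish; in 2 dimensions the Riemann tensor is fully determined by the Ricci tensor, so R^i_{jkl} = 0: the metric is flat (curvilinear coordinates on flat space).
True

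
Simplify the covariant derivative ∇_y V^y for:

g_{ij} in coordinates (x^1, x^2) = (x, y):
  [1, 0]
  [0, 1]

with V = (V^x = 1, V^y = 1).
All Christoffel symbols are zero.
∇_y V^y = ∂_y V^y + Γ^y_{y j} V^j
  = (0) + (0)(1) + (0)(1)
  = 0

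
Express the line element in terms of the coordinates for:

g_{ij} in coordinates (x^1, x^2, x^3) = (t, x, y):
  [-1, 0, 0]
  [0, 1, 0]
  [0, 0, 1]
ds^2 = g_{ij} dx^i dx^j; only the non-zero components contribute.
ds^2 = -dt^2 + dx^2 + dy^2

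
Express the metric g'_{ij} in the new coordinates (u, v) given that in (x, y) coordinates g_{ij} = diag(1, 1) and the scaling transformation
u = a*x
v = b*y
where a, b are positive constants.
Invert the transformation: x = u/a, y = v/b
g'_{ij} = (∂x^k/∂x'^i)(∂x^l/∂x'^j) g_{kl}; with g_{kl} = δ_{kl} this is Σ_k (∂x^k/∂x'^i)(∂x^k/∂x'^j).
Jacobian: ∂x/∂u = 1/a, ∂x/∂v = 0, ∂y/∂u = 0, ∂y/∂v = 1/b
g'_{uu} = (1/a)(1/a) + (0)(0) = 1/a^2
g'_{uv} = (1/a)(0) + (0)(1/b) = 0
g'_{vv} = (0)(0) + (1/b)(1/b) = 1/b^2
g'_{ij} = diag(1/a^2, 1/b^2)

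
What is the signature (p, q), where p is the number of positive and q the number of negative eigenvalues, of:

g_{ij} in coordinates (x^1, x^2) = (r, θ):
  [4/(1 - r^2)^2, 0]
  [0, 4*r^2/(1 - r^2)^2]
The metric is diagonal, so its eigenvalues are the diagonal entries: 4/(1 - r^2)^2, 4*r^2/(1 - r^2)^2 (at a generic point, where coordinate-dependent entries are positive).
2 positive, 0 negative.
(2, 0) - Riemannian (positive definite)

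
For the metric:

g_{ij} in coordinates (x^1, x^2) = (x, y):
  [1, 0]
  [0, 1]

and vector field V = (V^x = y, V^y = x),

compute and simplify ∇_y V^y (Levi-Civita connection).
All Christoffel symbols are zero.
∇_y V^y = ∂_y V^y + Γ^y_{y j} V^j
  = (0) + (0)(y) + (0)(x)
  = 0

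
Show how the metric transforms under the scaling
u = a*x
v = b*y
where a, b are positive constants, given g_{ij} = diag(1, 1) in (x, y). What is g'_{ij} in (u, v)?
Invert the transformation: x = u/a, y = v/b
g'_{ij} = (∂x^k/∂x'^i)(∂x^l/∂x'^j) g_{kl}; with g_{kl} = δ_{kl} this is Σ_k (∂x^k/∂x'^i)(∂x^k/∂x'^j).
Jacobian: ∂x/∂u = 1/a, ∂x/∂v = 0, ∂y/∂u = 0, ∂y/∂v = 1/b
g'_{uu} = (1/a)(1/a) + (0)(0) = 1/a^2
g'_{uv} = (1/a)(0) + (0)(1/b) = 0
g'_{vv} = (0)(0) + (1/b)(1/b) = 1/b^2
g'_{ij} = diag(1/a^2, 1/b^2)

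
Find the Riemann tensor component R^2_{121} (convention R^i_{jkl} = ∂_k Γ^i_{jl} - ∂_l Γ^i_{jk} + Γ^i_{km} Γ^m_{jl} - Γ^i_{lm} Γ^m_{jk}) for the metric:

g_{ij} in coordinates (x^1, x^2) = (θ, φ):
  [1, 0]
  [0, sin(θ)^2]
Non-zero Christoffel symbols (Γ^k_{ij} = Γ^k_{ji}):
Γ^θ_{φ φ} = -sin(2*θ)/2
Γ^φ_{θ φ} = 1/tan(θ)
R^φ_{θ φ θ} = ∂_φ Γ^φ_{θ θ} - ∂_θ Γ^φ_{θ φ} + Γ^φ_{φ m} Γ^m_{θ θ} - Γ^φ_{θ m} Γ^m_{θ φ}
  = (0) - (-1/sin(θ)^2) + (0) - (1/tan(θ)^2) = 1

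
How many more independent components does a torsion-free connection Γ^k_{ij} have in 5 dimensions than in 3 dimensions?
Independent components in n dimensions: n × n(n+1)/2 = n^2(n+1)/2.
5D: 5 × 15 = 75
3D: 3 × 6 = 18
Difference = 75 - 18 = 57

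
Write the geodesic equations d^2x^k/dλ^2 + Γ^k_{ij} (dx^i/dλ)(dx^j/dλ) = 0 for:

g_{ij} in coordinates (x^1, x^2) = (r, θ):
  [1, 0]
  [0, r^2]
Geodesic equation: d^2x^k/dλ^2 + Γ^k_{ij} (dx^i/dλ)(dx^j/dλ) = 0.
Non-zero Christoffel symbols:
Γ^r_{θ θ} = -r
Γ^θ_{r θ} = 1/r
Substituting (the symmetric pair Γ^k_{ij}, Γ^k_{ji} combines into a factor 2):
d^2r/dλ^2 - r (dθ/dλ)^2 = 0
d^2θ/dλ^2 + (2/r) (dr/dλ)(dθ/dλ) = 0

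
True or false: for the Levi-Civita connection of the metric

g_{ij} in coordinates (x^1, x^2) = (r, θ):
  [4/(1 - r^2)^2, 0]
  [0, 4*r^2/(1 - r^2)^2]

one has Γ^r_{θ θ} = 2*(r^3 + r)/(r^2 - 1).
Γ^r_{θ θ} = (1/2) g^{rr} (∂_θ g_{rθ} + ∂_θ g_{rθ} - ∂_r g_{θθ}) = (1/2)((1 - r^2)^2/4)((0) + (0) - (-8*(r^3 + r)/(r^2 - 1)^3)) = (r^3 + r)/(r^2 - 1)
This differs from the proposed value 2*(r^3 + r)/(r^2 - 1).
False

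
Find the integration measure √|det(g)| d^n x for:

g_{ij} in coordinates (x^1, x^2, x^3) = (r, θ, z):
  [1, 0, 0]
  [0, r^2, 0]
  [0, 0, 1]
det(g) = r^2
√|det(g)| = r
Volume element: dV = r dr dθ dz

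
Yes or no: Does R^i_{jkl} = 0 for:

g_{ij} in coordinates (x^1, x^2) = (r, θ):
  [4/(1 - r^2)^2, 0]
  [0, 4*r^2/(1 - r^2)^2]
Non-zero Christoffel symbols:
Γ^r_{r r} = 2*r/(1 - r^2)
Γ^r_{θ θ} = (r^3 + r)/(r^2 - 1)
Γ^θ_{r θ} = (-r^2 - 1)/(r^3 - r)
Ricci tensor: R_{rr} = -4/(r^2 - 1)^2, R_{rθ} = 0, R_{θθ} = -4*r^2/(r^2 - 1)^2
The Ricci tensor is non-zero, so the Riemann tensor is non-zero: not flat.
No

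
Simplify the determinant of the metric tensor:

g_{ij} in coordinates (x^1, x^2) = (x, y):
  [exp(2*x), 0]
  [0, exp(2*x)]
For a 2×2 metric: det(g) = g_{11}·g_{22} - g_{12}·g_{21}
= (exp(2*x))·(exp(2*x)) - (0)·(0)
= exp(4*x) - 0
det(g) = exp(4*x)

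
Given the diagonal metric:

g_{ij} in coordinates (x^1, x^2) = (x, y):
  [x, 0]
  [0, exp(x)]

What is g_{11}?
With x^1 = x, x^2 = y, g_{11} = g_{xx} is the row-1, column-1 entry of the matrix.
g_{11} = x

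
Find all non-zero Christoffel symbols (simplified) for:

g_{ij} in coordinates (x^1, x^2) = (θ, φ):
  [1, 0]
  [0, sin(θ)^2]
Using Γ^k_{ij} = (1/2) g^{km} (∂_i g_{mj} + ∂_j g_{mi} - ∂_m g_{ij}); the metric is diagonal, so only the m = k term contributes.
Non-zero symbols (using the symmetry Γ^k_{ij} = Γ^k_{ji}):
Γ^θ_{φ φ} = (1/2) g^{θθ} (∂_φ g_{θφ} + ∂_φ g_{θφ} - ∂_θ g_{φφ}) = (1/2)(1)((0) + (0) - (sin(2*θ))) = -sin(2*θ)/2
Γ^φ_{θ φ} = (1/2) g^{φφ} (∂_θ g_{φφ} + ∂_φ g_{φθ} - ∂_φ g_{θφ}) = (1/2)(1/sin(θ)^2)((sin(2*θ)) + (0) - (0)) = 1/tan(θ)
All other Christoffel symbols are zero.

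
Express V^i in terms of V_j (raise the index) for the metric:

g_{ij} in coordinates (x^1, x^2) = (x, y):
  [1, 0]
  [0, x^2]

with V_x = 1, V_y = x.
Inverse metric (diagonal): g^{xx} = 1, g^{yy} = 1/x^2
V^i = g^{ij} V_j:
V^x = (1)(1) + (0)(x) = 1
V^y = (0)(1) + (1/x^2)(x) = 1/x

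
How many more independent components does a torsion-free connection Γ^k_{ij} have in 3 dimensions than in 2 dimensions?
Independent components in n dimensions: n × n(n+1)/2 = n^2(n+1)/2.
3D: 3 × 6 = 18
2D: 2 × 3 = 6
Difference = 18 - 6 = 12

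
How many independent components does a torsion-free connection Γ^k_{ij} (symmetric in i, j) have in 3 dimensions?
Γ^k_{ij} has n choices for the upper index and n(n+1)/2 independent symmetric lower index pairs.
Total = 3 × 3×4/2 = 3 × 6 = 18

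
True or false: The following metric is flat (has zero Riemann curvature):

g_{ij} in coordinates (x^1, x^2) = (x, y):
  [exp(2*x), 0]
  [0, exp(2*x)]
Non-zero Christoffel symbols:
Γ^x_{x x} = 1
Γ^x_{y y} = -1
Γ^y_{x y} = 1
Ricci tensor: R_{xx} = 0, R_{xy} = 0, R_{yy} = 0
All R_{ij} vanish; in 2 dimensions the Riemann tensor is fully determined by the Ricci tensor, so R^i_{jkl} = 0: the metric is flat (curvilinear coordinates on flat space).
True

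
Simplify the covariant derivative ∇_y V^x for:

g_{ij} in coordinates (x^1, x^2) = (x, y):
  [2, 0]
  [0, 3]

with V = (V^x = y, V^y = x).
All Christoffel symbols are zero.
∇_y V^x = ∂_y V^x + Γ^x_{y j} V^j
  = (1) + (0)(y) + (0)(x)
  = 1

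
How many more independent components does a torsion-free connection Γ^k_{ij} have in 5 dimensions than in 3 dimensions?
Independent components in n dimensions: n × n(n+1)/2 = n^2(n+1)/2.
5D: 5 × 15 = 75
3D: 3 × 6 = 18
Difference = 75 - 18 = 57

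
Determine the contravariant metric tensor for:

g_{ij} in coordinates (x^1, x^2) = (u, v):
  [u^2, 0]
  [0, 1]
The metric is diagonal, so g^{ij} is diagonal with entries 1/g_{ii}: diag(1/(u^2), 1).
g^{ij}:
  [1/u^2, 0]
  [0, 1]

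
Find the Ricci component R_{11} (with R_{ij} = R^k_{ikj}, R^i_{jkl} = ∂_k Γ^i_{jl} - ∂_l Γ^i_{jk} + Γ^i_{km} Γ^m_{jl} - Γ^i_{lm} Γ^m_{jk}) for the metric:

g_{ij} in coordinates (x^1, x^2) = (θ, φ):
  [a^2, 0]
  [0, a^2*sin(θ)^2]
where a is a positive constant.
Non-zero Christoffel symbols (Γ^k_{ij} = Γ^k_{ji}):
Γ^θ_{φ φ} = -sin(2*θ)/2
Γ^φ_{θ φ} = 1/tan(θ)
R^θ_{θ θ θ} = 0 (a repeated index in an antisymmetric pair)
R^φ_{θ φ θ} = ∂_φ Γ^φ_{θ θ} - ∂_θ Γ^φ_{θ φ} + Γ^φ_{φ m} Γ^m_{θ θ} - Γ^φ_{θ m} Γ^m_{θ φ}
  = (0) - (-1/sin(θ)^2) + (0) - (1/tan(θ)^2) = 1
R_{θθ} = R^θ_{θ θ θ} + R^φ_{θ φ θ} = (0) + (1) = 1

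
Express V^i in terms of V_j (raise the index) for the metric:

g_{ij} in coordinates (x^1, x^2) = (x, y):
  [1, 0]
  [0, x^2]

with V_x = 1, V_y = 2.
Inverse metric (diagonal): g^{xx} = 1, g^{yy} = 1/x^2
V^i = g^{ij} V_j:
V^x = (1)(1) + (0)(2) = 1
V^y = (0)(1) + (1/x^2)(2) = 2/x^2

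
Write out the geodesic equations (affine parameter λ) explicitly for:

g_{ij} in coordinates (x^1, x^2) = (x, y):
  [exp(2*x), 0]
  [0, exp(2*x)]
Geodesic equation: d^2x^k/dλ^2 + Γ^k_{ij} (dx^i/dλ)(dx^j/dλ) = 0.
Non-zero Christoffel symbols:
Γ^x_{x x} = 1
Γ^x_{y y} = -1
Γ^y_{x y} = 1
Substituting (the symmetric pair Γ^k_{ij}, Γ^k_{ji} combines into a factor 2):
d^2x/dλ^2 + (dx/dλ)^2 - (dy/dλ)^2 = 0
d^2y/dλ^2 + 2 (dx/dλ)(dy/dλ) = 0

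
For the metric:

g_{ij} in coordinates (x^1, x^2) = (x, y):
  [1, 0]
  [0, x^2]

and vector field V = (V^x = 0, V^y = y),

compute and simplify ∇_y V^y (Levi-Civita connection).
Non-zero Christoffel symbols:
Γ^x_{y y} = -x
Γ^y_{x y} = 1/x
∇_y V^y = ∂_y V^y + Γ^y_{y j} V^j
  = (1) + (1/x)(0) + (0)(y)
  = 1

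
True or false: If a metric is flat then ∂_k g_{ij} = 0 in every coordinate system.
Flatness means R^i_{jkl} = 0; the components can still vary, e.g. the flat plane in polar coordinates has g_{θθ} = r^2.
False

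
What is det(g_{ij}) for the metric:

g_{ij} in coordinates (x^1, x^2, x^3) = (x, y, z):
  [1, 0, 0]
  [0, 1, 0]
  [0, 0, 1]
Diagonal metric: det(g) = g_{11}·g_{22}·g_{33}
= (1)·(1)·(1)
det(g) = 1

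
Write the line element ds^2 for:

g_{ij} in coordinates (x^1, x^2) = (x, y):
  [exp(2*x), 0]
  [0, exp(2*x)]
ds^2 = g_{ij} dx^i dx^j; only the non-zero components contribute.
ds^2 = exp(2*x) dx^2 + exp(2*x) dy^2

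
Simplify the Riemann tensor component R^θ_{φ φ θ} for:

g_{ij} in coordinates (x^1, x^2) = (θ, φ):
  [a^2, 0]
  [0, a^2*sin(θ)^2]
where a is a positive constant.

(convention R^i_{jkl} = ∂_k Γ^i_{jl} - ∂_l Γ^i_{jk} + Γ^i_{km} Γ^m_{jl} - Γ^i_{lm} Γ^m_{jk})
Non-zero Christoffel symbols (Γ^k_{ij} = Γ^k_{ji}):
Γ^θ_{φ φ} = -sin(2*θ)/2
Γ^φ_{θ φ} = 1/tan(θ)
R^θ_{φ φ θ} = ∂_φ Γ^θ_{φ θ} - ∂_θ Γ^θ_{φ φ} + Γ^θ_{φ m} Γ^m_{φ θ} - Γ^θ_{θ m} Γ^m_{φ φ}
  = (0) - (-cos(2*θ)) + (-cos(θ)^2) - (0) = -sin(θ)^2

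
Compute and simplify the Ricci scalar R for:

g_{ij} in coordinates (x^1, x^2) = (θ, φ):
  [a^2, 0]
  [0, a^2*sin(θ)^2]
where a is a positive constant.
Non-zero Christoffel symbols (Γ^k_{ij} = Γ^k_{ji}):
Γ^θ_{φ φ} = -sin(2*θ)/2
Γ^φ_{θ φ} = 1/tan(θ)
Ricci tensor (R_{ij} = R^k_{ikj}): R_{θθ} = 1, R_{θφ} = 0, R_{φφ} = sin(θ)^2
Inverse metric: g^{θθ} = 1/a^2, g^{φφ} = 1/(a^2*sin(θ)^2)
R = g^{ij} R_{ij} = (1/a^2)(1) + (1/(a^2*sin(θ)^2))(sin(θ)^2) = 2/a^2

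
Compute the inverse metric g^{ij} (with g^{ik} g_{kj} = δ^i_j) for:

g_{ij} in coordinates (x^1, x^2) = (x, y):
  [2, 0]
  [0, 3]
The metric is diagonal, so g^{ij} is diagonal with entries 1/g_{ii}: diag(1/2, 1/3).
g^{ij}:
  [1/2, 0]
  [0, 1/3]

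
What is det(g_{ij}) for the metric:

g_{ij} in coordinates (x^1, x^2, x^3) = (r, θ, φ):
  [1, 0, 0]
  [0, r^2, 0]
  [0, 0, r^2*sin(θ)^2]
Diagonal metric: det(g) = g_{11}·g_{22}·g_{33}
= (1)·(r^2)·(r^2*sin(θ)^2)
det(g) = r^4*sin(θ)^2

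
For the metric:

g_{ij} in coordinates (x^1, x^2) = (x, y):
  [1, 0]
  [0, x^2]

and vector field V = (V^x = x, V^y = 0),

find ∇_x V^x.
Non-zero Christoffel symbols:
Γ^x_{y y} = -x
Γ^y_{x y} = 1/x
∇_x V^x = ∂_x V^x + Γ^x_{x j} V^j
  = (1) + (0)(x) + (0)(0)
  = 1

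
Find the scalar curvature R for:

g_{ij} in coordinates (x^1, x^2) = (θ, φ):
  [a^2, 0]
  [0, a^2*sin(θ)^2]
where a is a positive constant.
Non-zero Christoffel symbols (Γ^k_{ij} = Γ^k_{ji}):
Γ^θ_{φ φ} = -sin(2*θ)/2
Γ^φ_{θ φ} = 1/tan(θ)
Ricci tensor (R_{ij} = R^k_{ikj}): R_{θθ} = 1, R_{θφ} = 0, R_{φφ} = sin(θ)^2
Inverse metric: g^{θθ} = 1/a^2, g^{φφ} = 1/(a^2*sin(θ)^2)
R = g^{ij} R_{ij} = (1/a^2)(1) + (1/(a^2*sin(θ)^2))(sin(θ)^2) = 2/a^2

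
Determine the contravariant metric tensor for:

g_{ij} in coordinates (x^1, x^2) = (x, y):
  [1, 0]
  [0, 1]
The metric is diagonal, so g^{ij} is diagonal with entries 1/g_{ii}: diag(1, 1).
g^{ij}:
  [1, 0]
  [0, 1]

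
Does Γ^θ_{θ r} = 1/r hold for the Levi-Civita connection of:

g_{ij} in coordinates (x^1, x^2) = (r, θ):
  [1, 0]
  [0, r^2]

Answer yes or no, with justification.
Γ^θ_{θ r} = (1/2) g^{θθ} (∂_θ g_{θr} + ∂_r g_{θθ} - ∂_θ g_{θr}) = (1/2)(1/r^2)((0) + (2*r) - (0)) = 1/r
This equals the proposed value 1/r.
Yes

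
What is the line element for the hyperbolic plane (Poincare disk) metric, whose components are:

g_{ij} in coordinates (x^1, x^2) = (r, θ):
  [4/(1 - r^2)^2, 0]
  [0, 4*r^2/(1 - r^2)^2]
ds^2 = g_{ij} dx^i dx^j; only the non-zero components contribute.
ds^2 = (4/(1 - r^2)^2) dr^2 + (4*r^2/(1 - r^2)^2) dθ^2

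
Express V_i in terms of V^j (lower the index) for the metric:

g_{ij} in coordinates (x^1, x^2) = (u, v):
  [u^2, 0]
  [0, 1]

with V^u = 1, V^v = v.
V_i = g_{ij} V^j:
V_u = (u^2)(1) + (0)(v) = u^2
V_v = (0)(1) + (1)(v) = v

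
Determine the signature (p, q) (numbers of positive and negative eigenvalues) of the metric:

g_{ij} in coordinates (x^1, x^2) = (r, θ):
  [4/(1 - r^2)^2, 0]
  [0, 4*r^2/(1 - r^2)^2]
The metric is diagonal, so its eigenvalues are the diagonal entries: 4/(1 - r^2)^2, 4*r^2/(1 - r^2)^2 (at a generic point, where coordinate-dependent entries are positive).
2 positive, 0 negative.
(2, 0) - Riemannian (positive definite)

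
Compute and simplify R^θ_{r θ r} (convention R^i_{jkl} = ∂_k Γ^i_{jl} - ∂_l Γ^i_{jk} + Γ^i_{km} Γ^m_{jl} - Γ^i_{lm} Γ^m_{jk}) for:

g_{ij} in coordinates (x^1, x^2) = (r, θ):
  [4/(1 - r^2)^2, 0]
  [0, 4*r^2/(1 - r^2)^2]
Non-zero Christoffel symbols (Γ^k_{ij} = Γ^k_{ji}):
Γ^r_{r r} = 2*r/(1 - r^2)
Γ^r_{θ θ} = (r^3 + r)/(r^2 - 1)
Γ^θ_{r θ} = (-r^2 - 1)/(r^3 - r)
R^θ_{r θ r} = ∂_θ Γ^θ_{r r} - ∂_r Γ^θ_{r θ} + Γ^θ_{θ m} Γ^m_{r r} - Γ^θ_{r m} Γ^m_{r θ}
  = (0) - ((r^4 + 4*r^2 - 1)/(r^3 - r)^2) + (2*(r^2 + 1)/(r^2 - 1)^2) - ((r^2 + 1)^2/(r^3 - r)^2) = -4/(r^2 - 1)^2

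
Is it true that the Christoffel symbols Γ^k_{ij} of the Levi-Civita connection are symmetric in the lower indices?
The Levi-Civita connection is torsion-free, which is exactly Γ^k_{ij} = Γ^k_{ji}.
Yes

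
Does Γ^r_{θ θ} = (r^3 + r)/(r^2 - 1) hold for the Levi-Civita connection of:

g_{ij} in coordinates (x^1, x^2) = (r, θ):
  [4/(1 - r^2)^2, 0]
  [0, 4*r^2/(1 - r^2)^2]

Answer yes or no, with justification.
Γ^r_{θ θ} = (1/2) g^{rr} (∂_θ g_{rθ} + ∂_θ g_{rθ} - ∂_r g_{θθ}) = (1/2)((1 - r^2)^2/4)((0) + (0) - (-8*(r^3 + r)/(r^2 - 1)^3)) = (r^3 + r)/(r^2 - 1)
This equals the proposed value (r^3 + r)/(r^2 - 1).
Yes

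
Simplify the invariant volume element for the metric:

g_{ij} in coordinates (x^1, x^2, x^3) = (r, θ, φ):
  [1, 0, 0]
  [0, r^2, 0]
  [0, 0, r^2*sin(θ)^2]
det(g) = r^4*sin(θ)^2
√|det(g)| = r^2*sin(θ) (taking 0 < θ < π so that |sin(θ)| = sin(θ))
Volume element: dV = r^2*sin(θ) dr dθ dφ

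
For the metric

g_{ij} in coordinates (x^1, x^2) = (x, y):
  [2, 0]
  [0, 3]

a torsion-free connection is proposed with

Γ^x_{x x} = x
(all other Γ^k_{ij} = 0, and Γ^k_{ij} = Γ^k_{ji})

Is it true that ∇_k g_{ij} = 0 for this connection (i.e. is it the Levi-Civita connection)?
Using ∇_k g_{ij} = ∂_k g_{ij} - Γ^m_{ki} g_{mj} - Γ^m_{kj} g_{im}:
∇_x g_{xx} = (0) - (2*x) - (2*x) = -4*x ≠ 0
So the connection is not metric compatible (it is not the Levi-Civita connection).
No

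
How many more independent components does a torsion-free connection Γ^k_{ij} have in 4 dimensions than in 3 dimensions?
Independent components in n dimensions: n × n(n+1)/2 = n^2(n+1)/2.
4D: 4 × 10 = 40
3D: 3 × 6 = 18
Difference = 40 - 18 = 22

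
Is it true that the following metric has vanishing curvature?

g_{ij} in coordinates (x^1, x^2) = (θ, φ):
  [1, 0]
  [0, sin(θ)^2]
Non-zero Christoffel symbols:
Γ^θ_{φ φ} = -sin(2*θ)/2
Γ^φ_{θ φ} = 1/tan(θ)
Ricci tensor: R_{θθ} = 1, R_{θφ} = 0, R_{φφ} = sin(θ)^2
The Ricci tensor is non-zero, so the Riemann tensor is non-zero: not flat.
No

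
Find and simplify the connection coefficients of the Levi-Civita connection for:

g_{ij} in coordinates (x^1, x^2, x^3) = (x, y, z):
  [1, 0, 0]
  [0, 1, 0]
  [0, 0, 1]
Using Γ^k_{ij} = (1/2) g^{km} (∂_i g_{mj} + ∂_j g_{mi} - ∂_m g_{ij}); the metric is diagonal, so only the m = k term contributes.
Every metric component is constant, so all ∂_m g_{ij} = 0 and every Christoffel symbol vanishes.
All Christoffel symbols are zero.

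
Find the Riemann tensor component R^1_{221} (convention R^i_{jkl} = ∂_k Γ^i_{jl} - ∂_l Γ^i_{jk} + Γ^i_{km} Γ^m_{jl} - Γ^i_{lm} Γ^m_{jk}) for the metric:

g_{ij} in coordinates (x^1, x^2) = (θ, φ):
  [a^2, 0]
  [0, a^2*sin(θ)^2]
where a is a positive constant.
Non-zero Christoffel symbols (Γ^k_{ij} = Γ^k_{ji}):
Γ^θ_{φ φ} = -sin(2*θ)/2
Γ^φ_{θ φ} = 1/tan(θ)
R^θ_{φ φ θ} = ∂_φ Γ^θ_{φ θ} - ∂_θ Γ^θ_{φ φ} + Γ^θ_{φ m} Γ^m_{φ θ} - Γ^θ_{θ m} Γ^m_{φ φ}
  = (0) - (-cos(2*θ)) + (-cos(θ)^2) - (0) = -sin(θ)^2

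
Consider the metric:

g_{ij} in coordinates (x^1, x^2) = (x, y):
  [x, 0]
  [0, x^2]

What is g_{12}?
With x^1 = x, x^2 = y, g_{12} = g_{xy} is the row-1, column-2 entry of the matrix.
g_{12} = 0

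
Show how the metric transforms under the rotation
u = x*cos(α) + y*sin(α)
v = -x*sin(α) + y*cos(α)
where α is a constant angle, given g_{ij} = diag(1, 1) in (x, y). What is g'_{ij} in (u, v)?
Invert the transformation: x = u*cos(α) - v*sin(α), y = u*sin(α) + v*cos(α)
g'_{ij} = (∂x^k/∂x'^i)(∂x^l/∂x'^j) g_{kl}; with g_{kl} = δ_{kl} this is Σ_k (∂x^k/∂x'^i)(∂x^k/∂x'^j).
Jacobian: ∂x/∂u = cos(α), ∂x/∂v = -sin(α), ∂y/∂u = sin(α), ∂y/∂v = cos(α)
g'_{uu} = (cos(α))(cos(α)) + (sin(α))(sin(α)) = 1
g'_{uv} = (cos(α))(-sin(α)) + (sin(α))(cos(α)) = 0
g'_{vv} = (-sin(α))(-sin(α)) + (cos(α))(cos(α)) = 1
g'_{ij} = diag(1, 1)
The Euclidean metric is invariant under rotations.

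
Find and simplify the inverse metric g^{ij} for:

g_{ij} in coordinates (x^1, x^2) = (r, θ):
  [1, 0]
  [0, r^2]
The metric is diagonal, so g^{ij} is diagonal with entries 1/g_{ii}: diag(1, 1/(r^2)).
g^{ij}:
  [1, 0]
  [0, 1/r^2]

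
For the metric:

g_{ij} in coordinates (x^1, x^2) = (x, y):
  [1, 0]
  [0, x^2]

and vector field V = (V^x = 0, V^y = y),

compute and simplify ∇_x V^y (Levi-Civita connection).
Non-zero Christoffel symbols:
Γ^x_{y y} = -x
Γ^y_{x y} = 1/x
∇_x V^y = ∂_x V^y + Γ^y_{x j} V^j
  = (0) + (0)(0) + (1/x)(y)
  = y/x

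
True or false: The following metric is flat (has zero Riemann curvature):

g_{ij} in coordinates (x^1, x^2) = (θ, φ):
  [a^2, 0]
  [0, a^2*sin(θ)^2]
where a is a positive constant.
Non-zero Christoffel symbols:
Γ^θ_{φ φ} = -sin(2*θ)/2
Γ^φ_{θ φ} = 1/tan(θ)
Ricci tensor: R_{θθ} = 1, R_{θφ} = 0, R_{φφ} = sin(θ)^2
The Ricci tensor is non-zero, so the Riemann tensor is non-zero: not flat.
False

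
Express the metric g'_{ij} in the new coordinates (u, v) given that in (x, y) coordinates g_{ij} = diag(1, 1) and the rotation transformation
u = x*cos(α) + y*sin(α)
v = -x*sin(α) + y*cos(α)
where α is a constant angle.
Invert the transformation: x = u*cos(α) - v*sin(α), y = u*sin(α) + v*cos(α)
g'_{ij} = (∂x^k/∂x'^i)(∂x^l/∂x'^j) g_{kl}; with g_{kl} = δ_{kl} this is Σ_k (∂x^k/∂x'^i)(∂x^k/∂x'^j).
Jacobian: ∂x/∂u = cos(α), ∂x/∂v = -sin(α), ∂y/∂u = sin(α), ∂y/∂v = cos(α)
g'_{uu} = (cos(α))(cos(α)) + (sin(α))(sin(α)) = 1
g'_{uv} = (cos(α))(-sin(α)) + (sin(α))(cos(α)) = 0
g'_{vv} = (-sin(α))(-sin(α)) + (cos(α))(cos(α)) = 1
g'_{ij} = diag(1, 1)
The Euclidean metric is invariant under rotations.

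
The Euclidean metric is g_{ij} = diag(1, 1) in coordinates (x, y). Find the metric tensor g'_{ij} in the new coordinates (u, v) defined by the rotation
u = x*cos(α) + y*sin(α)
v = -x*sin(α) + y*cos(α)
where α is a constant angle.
Invert the transformation: x = u*cos(α) - v*sin(α), y = u*sin(α) + v*cos(α)
g'_{ij} = (∂x^k/∂x'^i)(∂x^l/∂x'^j) g_{kl}; with g_{kl} = δ_{kl} this is Σ_k (∂x^k/∂x'^i)(∂x^k/∂x'^j).
Jacobian: ∂x/∂u = cos(α), ∂x/∂v = -sin(α), ∂y/∂u = sin(α), ∂y/∂v = cos(α)
g'_{uu} = (cos(α))(cos(α)) + (sin(α))(sin(α)) = 1
g'_{uv} = (cos(α))(-sin(α)) + (sin(α))(cos(α)) = 0
g'_{vv} = (-sin(α))(-sin(α)) + (cos(α))(cos(α)) = 1
g'_{ij} = diag(1, 1)
The Euclidean metric is invariant under rotations.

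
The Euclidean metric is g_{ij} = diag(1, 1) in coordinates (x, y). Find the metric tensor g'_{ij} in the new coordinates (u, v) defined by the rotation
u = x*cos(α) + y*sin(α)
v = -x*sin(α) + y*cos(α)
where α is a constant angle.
Invert the transformation: x = u*cos(α) - v*sin(α), y = u*sin(α) + v*cos(α)
g'_{ij} = (∂x^k/∂x'^i)(∂x^l/∂x'^j) g_{kl}; with g_{kl} = δ_{kl} this is Σ_k (∂x^k/∂x'^i)(∂x^k/∂x'^j).
Jacobian: ∂x/∂u = cos(α), ∂x/∂v = -sin(α), ∂y/∂u = sin(α), ∂y/∂v = cos(α)
g'_{uu} = (cos(α))(cos(α)) + (sin(α))(sin(α)) = 1
g'_{uv} = (cos(α))(-sin(α)) + (sin(α))(cos(α)) = 0
g'_{vv} = (-sin(α))(-sin(α)) + (cos(α))(cos(α)) = 1
g'_{ij} = diag(1, 1)
The Euclidean metric is invariant under rotations.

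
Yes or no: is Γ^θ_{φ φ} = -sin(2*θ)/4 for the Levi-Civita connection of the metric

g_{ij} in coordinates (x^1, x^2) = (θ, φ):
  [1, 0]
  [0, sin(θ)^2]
Γ^θ_{φ φ} = (1/2) g^{θθ} (∂_φ g_{θφ} + ∂_φ g_{θφ} - ∂_θ g_{φφ}) = (1/2)(1)((0) + (0) - (sin(2*θ))) = -sin(2*θ)/2
This differs from the proposed value -sin(2*θ)/4.
No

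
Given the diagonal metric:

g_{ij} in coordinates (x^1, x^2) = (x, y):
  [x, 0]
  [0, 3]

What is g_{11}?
With x^1 = x, x^2 = y, g_{11} = g_{xx} is the row-1, column-1 entry of the matrix.
g_{11} = x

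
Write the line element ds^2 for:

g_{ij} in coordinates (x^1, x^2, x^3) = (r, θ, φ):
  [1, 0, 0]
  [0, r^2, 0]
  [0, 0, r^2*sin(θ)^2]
ds^2 = g_{ij} dx^i dx^j; only the non-zero components contribute.
ds^2 = dr^2 + r^2 dθ^2 + r^2*sin(θ)^2 dφ^2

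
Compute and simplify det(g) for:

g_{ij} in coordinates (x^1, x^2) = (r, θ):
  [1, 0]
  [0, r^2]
For a 2×2 metric: det(g) = g_{11}·g_{22} - g_{12}·g_{21}
= (1)·(r^2) - (0)·(0)
= r^2 - 0
det(g) = r^2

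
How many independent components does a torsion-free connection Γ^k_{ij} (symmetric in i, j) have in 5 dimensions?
Γ^k_{ij} has n choices for the upper index and n(n+1)/2 independent symmetric lower index pairs.
Total = 5 × 5×6/2 = 5 × 15 = 75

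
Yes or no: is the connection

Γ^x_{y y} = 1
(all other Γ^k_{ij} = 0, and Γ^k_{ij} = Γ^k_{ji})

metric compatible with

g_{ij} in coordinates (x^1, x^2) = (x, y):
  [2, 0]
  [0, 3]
Using ∇_k g_{ij} = ∂_k g_{ij} - Γ^m_{ki} g_{mj} - Γ^m_{kj} g_{im}:
∇_y g_{xy} = (0) - (0) - (2) = -2 ≠ 0
So the connection is not metric compatible (it is not the Levi-Civita connection).
No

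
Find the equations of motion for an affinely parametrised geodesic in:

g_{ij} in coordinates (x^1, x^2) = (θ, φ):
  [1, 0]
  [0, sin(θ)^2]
Geodesic equation: d^2x^k/dλ^2 + Γ^k_{ij} (dx^i/dλ)(dx^j/dλ) = 0.
Non-zero Christoffel symbols:
Γ^θ_{φ φ} = -sin(2*θ)/2
Γ^φ_{θ φ} = 1/tan(θ)
Substituting (the symmetric pair Γ^k_{ij}, Γ^k_{ji} combines into a factor 2):
d^2θ/dλ^2 - (sin(2*θ)/2) (dφ/dλ)^2 = 0
d^2φ/dλ^2 + (2/tan(θ)) (dθ/dλ)(dφ/dλ) = 0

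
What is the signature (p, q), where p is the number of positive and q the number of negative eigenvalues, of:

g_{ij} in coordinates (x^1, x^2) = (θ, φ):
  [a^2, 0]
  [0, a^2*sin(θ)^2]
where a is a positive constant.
The metric is diagonal, so its eigenvalues are the diagonal entries: a^2, a^2*sin(θ)^2 (at a generic point, where coordinate-dependent entries are positive).
2 positive, 0 negative.
(2, 0) - Riemannian (positive definite)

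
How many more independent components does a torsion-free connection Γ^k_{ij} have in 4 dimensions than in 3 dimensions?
Independent components in n dimensions: n × n(n+1)/2 = n^2(n+1)/2.
4D: 4 × 10 = 40
3D: 3 × 6 = 18
Difference = 40 - 18 = 22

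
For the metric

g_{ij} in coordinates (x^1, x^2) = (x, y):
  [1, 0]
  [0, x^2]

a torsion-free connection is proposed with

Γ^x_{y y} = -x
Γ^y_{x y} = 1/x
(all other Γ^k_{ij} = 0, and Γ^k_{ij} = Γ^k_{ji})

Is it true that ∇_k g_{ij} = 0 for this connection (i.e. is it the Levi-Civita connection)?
Using ∇_k g_{ij} = ∂_k g_{ij} - Γ^m_{ki} g_{mj} - Γ^m_{kj} g_{im}:
e.g. ∇_x g_{yy} = (2*x) - (x) - (x) = 0
Every component ∇_k g_{ij} vanishes: the connection is metric compatible.
Yes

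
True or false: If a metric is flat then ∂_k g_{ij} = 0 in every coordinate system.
Flatness means R^i_{jkl} = 0; the components can still vary, e.g. the flat plane in polar coordinates has g_{θθ} = r^2.
False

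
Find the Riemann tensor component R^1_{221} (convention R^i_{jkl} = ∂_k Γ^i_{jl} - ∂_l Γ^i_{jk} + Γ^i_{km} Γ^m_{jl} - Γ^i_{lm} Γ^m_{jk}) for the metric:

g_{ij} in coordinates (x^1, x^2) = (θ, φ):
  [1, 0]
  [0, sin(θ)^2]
Non-zero Christoffel symbols (Γ^k_{ij} = Γ^k_{ji}):
Γ^θ_{φ φ} = -sin(2*θ)/2
Γ^φ_{θ φ} = 1/tan(θ)
R^θ_{φ φ θ} = ∂_φ Γ^θ_{φ θ} - ∂_θ Γ^θ_{φ φ} + Γ^θ_{φ m} Γ^m_{φ θ} - Γ^θ_{θ m} Γ^m_{φ φ}
  = (0) - (-cos(2*θ)) + (-cos(θ)^2) - (0) = -sin(θ)^2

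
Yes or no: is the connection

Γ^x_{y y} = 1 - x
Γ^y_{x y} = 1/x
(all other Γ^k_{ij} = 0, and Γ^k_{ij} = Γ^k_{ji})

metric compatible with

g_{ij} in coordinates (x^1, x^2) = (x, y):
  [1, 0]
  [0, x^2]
Using ∇_k g_{ij} = ∂_k g_{ij} - Γ^m_{ki} g_{mj} - Γ^m_{kj} g_{im}:
∇_y g_{xy} = (0) - (x) - (1 - x) = -1 ≠ 0
So the connection is not metric compatible (it is not the Levi-Civita connection).
No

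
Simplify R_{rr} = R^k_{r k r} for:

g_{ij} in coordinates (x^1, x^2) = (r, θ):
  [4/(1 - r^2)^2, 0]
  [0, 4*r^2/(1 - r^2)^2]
Non-zero Christoffel symbols (Γ^k_{ij} = Γ^k_{ji}):
Γ^r_{r r} = 2*r/(1 - r^2)
Γ^r_{θ θ} = (r^3 + r)/(r^2 - 1)
Γ^θ_{r θ} = (-r^2 - 1)/(r^3 - r)
R^r_{r r r} = 0 (a repeated index in an antisymmetric pair)
R^θ_{r θ r} = ∂_θ Γ^θ_{r r} - ∂_r Γ^θ_{r θ} + Γ^θ_{θ m} Γ^m_{r r} - Γ^θ_{r m} Γ^m_{r θ}
  = (0) - ((r^4 + 4*r^2 - 1)/(r^3 - r)^2) + (2*(r^2 + 1)/(r^2 - 1)^2) - ((r^2 + 1)^2/(r^3 - r)^2) = -4/(r^2 - 1)^2
R_{rr} = R^r_{r r r} + R^θ_{r θ r} = (0) + (-4/(r^2 - 1)^2) = -4/(r^2 - 1)^2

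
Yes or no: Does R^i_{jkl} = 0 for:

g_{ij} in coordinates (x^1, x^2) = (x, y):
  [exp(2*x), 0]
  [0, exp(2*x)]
Non-zero Christoffel symbols:
Γ^x_{x x} = 1
Γ^x_{y y} = -1
Γ^y_{x y} = 1
Ricci tensor: R_{xx} = 0, R_{xy} = 0, R_{yy} = 0
All R_{ij} vanish; in 2 dimensions the Riemann tensor is fully determined by the Ricci tensor, so R^i_{jkl} = 0: the metric is flat (curvilinear coordinates on flat space).
Yes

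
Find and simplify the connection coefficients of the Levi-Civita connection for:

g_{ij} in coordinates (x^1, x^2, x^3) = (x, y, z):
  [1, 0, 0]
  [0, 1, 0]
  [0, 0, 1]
Using Γ^k_{ij} = (1/2) g^{km} (∂_i g_{mj} + ∂_j g_{mi} - ∂_m g_{ij}); the metric is diagonal, so only the m = k term contributes.
Every metric component is constant, so all ∂_m g_{ij} = 0 and every Christoffel symbol vanishes.
All Christoffel symbols are zero.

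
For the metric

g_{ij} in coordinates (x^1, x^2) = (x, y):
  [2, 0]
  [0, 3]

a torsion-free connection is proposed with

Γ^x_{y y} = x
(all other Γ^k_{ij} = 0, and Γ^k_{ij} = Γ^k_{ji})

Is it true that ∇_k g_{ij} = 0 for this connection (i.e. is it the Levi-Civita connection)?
Using ∇_k g_{ij} = ∂_k g_{ij} - Γ^m_{ki} g_{mj} - Γ^m_{kj} g_{im}:
∇_y g_{xy} = (0) - (0) - (2*x) = -2*x ≠ 0
So the connection is not metric compatible (it is not the Levi-Civita connection).
No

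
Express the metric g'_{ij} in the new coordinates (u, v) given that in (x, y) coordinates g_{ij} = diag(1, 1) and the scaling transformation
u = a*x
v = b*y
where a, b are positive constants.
Invert the transformation: x = u/a, y = v/b
g'_{ij} = (∂x^k/∂x'^i)(∂x^l/∂x'^j) g_{kl}; with g_{kl} = δ_{kl} this is Σ_k (∂x^k/∂x'^i)(∂x^k/∂x'^j).
Jacobian: ∂x/∂u = 1/a, ∂x/∂v = 0, ∂y/∂u = 0, ∂y/∂v = 1/b
g'_{uu} = (1/a)(1/a) + (0)(0) = 1/a^2
g'_{uv} = (1/a)(0) + (0)(1/b) = 0
g'_{vv} = (0)(0) + (1/b)(1/b) = 1/b^2
g'_{ij} = diag(1/a^2, 1/b^2)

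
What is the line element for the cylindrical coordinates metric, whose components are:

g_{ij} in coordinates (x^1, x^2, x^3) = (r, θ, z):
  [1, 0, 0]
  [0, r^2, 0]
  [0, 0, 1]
ds^2 = g_{ij} dx^i dx^j; only the non-zero components contribute.
ds^2 = dr^2 + r^2 dθ^2 + dz^2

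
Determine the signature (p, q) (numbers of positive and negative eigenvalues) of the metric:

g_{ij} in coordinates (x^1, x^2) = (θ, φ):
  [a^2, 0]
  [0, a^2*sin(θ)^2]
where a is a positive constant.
The metric is diagonal, so its eigenvalues are the diagonal entries: a^2, a^2*sin(θ)^2 (at a generic point, where coordinate-dependent entries are positive).
2 positive, 0 negative.
(2, 0) - Riemannian (positive definite)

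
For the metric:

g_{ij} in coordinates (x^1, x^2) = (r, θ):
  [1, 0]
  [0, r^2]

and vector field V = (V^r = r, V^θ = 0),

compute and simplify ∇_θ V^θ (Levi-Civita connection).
Non-zero Christoffel symbols:
Γ^r_{θ θ} = -r
Γ^θ_{r θ} = 1/r
∇_θ V^θ = ∂_θ V^θ + Γ^θ_{θ j} V^j
  = (0) + (1/r)(r) + (0)(0)
  = 1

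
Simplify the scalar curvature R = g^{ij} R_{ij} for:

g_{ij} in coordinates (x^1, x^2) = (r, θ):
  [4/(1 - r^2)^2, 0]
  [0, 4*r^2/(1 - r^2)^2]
Non-zero Christoffel symbols (Γ^k_{ij} = Γ^k_{ji}):
Γ^r_{r r} = 2*r/(1 - r^2)
Γ^r_{θ θ} = (r^3 + r)/(r^2 - 1)
Γ^θ_{r θ} = (-r^2 - 1)/(r^3 - r)
Ricci tensor (R_{ij} = R^k_{ikj}): R_{rr} = -4/(r^2 - 1)^2, R_{rθ} = 0, R_{θθ} = -4*r^2/(r^2 - 1)^2
Inverse metric: g^{rr} = (1 - r^2)^2/4, g^{θθ} = (1 - r^2)^2/(4*r^2)
R = g^{ij} R_{ij} = ((1 - r^2)^2/4)(-4/(r^2 - 1)^2) + ((1 - r^2)^2/(4*r^2))(-4*r^2/(r^2 - 1)^2) = -2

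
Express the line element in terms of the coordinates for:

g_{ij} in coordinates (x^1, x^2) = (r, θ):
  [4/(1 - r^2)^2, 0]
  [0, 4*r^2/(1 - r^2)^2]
ds^2 = g_{ij} dx^i dx^j; only the non-zero components contribute.
ds^2 = (4/(1 - r^2)^2) dr^2 + (4*r^2/(1 - r^2)^2) dθ^2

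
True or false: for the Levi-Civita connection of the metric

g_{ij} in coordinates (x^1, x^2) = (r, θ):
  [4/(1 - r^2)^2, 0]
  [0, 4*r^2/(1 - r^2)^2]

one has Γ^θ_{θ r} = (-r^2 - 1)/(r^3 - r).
Γ^θ_{θ r} = (1/2) g^{θθ} (∂_θ g_{θr} + ∂_r g_{θθ} - ∂_θ g_{θr}) = (1/2)((1 - r^2)^2/(4*r^2))((0) + (-8*(r^3 + r)/(r^2 - 1)^3) - (0)) = (-r^2 - 1)/(r^3 - r)
This equals the proposed value (-r^2 - 1)/(r^3 - r).
True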